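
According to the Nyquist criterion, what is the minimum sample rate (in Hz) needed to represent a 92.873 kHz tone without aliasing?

Minimum sample rate = 2 × 92,873 Hz = 185,746 Hz.

185,746 Hz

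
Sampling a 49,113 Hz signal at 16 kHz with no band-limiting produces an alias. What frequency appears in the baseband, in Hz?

1,113 Hz

Nyquist = 16,000/2 = 8,000 Hz; 49,113 Hz exceeds it.
Alias = |49,113 − 3×16,000| = |49,113 − 48,000| = 1,113 Hz.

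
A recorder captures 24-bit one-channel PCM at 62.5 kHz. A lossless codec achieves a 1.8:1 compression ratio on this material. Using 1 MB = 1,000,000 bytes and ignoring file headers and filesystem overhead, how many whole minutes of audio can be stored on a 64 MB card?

10 minutes

Uncompressed byte rate = 62,500 × 3 × 1 = 187,500 bytes/s.
After 1.8:1 compression, effective rate ≈ 104166.67 bytes/s.
Capacity = 64 × 1,000,000 = 64,000,000 bytes.
64,000,000 / effective rate ≈ 614.4 s → 10 minutes.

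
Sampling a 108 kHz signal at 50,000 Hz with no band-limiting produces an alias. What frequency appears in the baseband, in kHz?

Nyquist = 50,000/2 = 25,000 Hz; 108,000 Hz exceeds it.
Alias = |108,000 − 2×50,000| = |108,000 − 100,000| = 8,000 Hz = 8 kHz.

8 kHz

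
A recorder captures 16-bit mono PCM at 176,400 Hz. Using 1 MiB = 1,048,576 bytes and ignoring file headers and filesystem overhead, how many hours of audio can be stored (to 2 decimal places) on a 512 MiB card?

0.42 hours

Uncompressed byte rate = 176,400 × 2 × 1 = 352,800 bytes/s.
Capacity = 512 × 1,048,576 = 536,870,912 bytes.
536,870,912 / 352,800 ≈ 1521.74 s → 0.42 hours.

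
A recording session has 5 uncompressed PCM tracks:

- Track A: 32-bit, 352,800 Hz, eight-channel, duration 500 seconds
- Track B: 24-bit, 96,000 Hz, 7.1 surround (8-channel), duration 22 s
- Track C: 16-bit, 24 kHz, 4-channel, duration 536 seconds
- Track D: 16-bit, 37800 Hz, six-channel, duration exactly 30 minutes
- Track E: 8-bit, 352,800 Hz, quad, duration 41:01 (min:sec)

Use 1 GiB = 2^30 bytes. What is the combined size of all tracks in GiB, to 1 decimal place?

Track A: 352,800 × 500 × 4 × 8 = 5,644,800,000 bytes.
Track B: 96,000 × 22 × 3 × 8 = 50,688,000 bytes.
Track C: 24,000 × 536 × 2 × 4 = 102,912,000 bytes.
Track D: exactly 30 minutes = 1,800 s; 37,800 × 1,800 × 2 × 6 = 816,480,000 bytes.
Track E: 41:01 (min:sec) = 2,461 s; 352,800 × 2,461 × 1 × 4 = 3,472,963,200 bytes.
Total = 10,087,843,200 bytes = 9.4 GiB.

9.4 GiB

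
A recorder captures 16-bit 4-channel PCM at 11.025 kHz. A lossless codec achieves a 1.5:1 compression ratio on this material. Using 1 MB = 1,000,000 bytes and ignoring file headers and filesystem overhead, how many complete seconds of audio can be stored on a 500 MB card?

Uncompressed byte rate = 11,025 × 2 × 4 = 88,200 bytes/s.
After 1.5:1 compression, effective rate ≈ 58800 bytes/s.
Capacity = 500 × 1,000,000 = 500,000,000 bytes.
500,000,000 / effective rate ≈ 8503.4 s → 8,503 seconds.

8,503 seconds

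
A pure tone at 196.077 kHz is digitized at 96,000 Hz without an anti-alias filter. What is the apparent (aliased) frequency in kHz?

4.077 kHz

Nyquist = 96,000/2 = 48,000 Hz; 196,077 Hz exceeds it.
Alias = |196,077 − 2×96,000| = |196,077 − 192,000| = 4,077 Hz = 4.077 kHz.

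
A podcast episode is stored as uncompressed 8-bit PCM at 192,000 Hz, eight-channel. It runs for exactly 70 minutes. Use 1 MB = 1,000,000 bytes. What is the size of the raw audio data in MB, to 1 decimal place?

Duration = exactly 70 minutes = 4,200 s.
Bytes = 192,000 samples/s × 4,200 s × 1 bytes/sample × 8 ch = 6,451,200,000 bytes.
6,451,200,000 / 1,000,000 = 6451.2 MB.

6451.2 MB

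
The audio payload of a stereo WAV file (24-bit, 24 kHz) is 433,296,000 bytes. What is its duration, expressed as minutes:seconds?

50:09

Byte rate = 24,000 × 3 × 2 = 144,000 bytes/s.
Duration = 433,296,000 / 144,000 = 3,009 s.
3,009 s = 50:09.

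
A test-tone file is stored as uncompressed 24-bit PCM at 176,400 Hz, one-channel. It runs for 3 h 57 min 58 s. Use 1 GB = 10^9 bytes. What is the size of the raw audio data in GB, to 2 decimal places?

Duration = 3 h 57 min 58 s = 14,278 s.
Bytes = 176,400 samples/s × 14,278 s × 3 bytes/sample × 1 ch = 7,555,917,600 bytes.
7,555,917,600 / 1,000,000,000 = 7.56 GB.

7.56 GB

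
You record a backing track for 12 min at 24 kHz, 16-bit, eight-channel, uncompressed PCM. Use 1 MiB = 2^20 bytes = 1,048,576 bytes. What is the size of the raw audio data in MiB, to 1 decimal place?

263.7 MiB

Duration = 12 min = 720 s.
Bytes = 24,000 samples/s × 720 s × 2 bytes/sample × 8 ch = 276,480,000 bytes.
276,480,000 / 1,048,576 = 263.7 MiB.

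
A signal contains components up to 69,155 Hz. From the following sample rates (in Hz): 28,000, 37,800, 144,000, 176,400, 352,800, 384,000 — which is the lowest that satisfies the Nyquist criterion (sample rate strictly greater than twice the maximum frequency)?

144,000 Hz

Need sample rate > 2 × 69,155 = 138,310 Hz.
Lowest listed rate above 138,310 Hz is 144,000 Hz.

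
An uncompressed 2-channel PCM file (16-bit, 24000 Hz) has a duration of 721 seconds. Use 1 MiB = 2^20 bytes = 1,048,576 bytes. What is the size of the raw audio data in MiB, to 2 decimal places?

66.01 MiB

Bytes = 24,000 samples/s × 721 s × 2 bytes/sample × 2 ch = 69,216,000 bytes.
69,216,000 / 1,048,576 = 66.01 MiB.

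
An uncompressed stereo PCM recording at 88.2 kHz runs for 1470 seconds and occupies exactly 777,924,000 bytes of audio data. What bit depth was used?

24 bits

Bytes per sample = 777,924,000 / (88,200 × 1,470 × 2) = 777,924,000 / 259,308,000 = 3.
Bit depth = 3 × 8 = 24 bits.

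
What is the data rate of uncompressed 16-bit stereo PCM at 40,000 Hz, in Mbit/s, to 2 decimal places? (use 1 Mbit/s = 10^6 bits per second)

Bit rate = 40,000 × 16 × 2 = 1,280,000 bits/s.
= 1.28 Mbit/s.

1.28 Mbit/s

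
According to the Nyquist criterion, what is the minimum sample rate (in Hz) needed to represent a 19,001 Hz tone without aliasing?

38,002 Hz

Minimum sample rate = 2 × 19,001 Hz = 38,002 Hz.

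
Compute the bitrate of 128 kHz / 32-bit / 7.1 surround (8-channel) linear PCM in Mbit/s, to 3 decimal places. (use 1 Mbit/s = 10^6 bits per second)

Bit rate = 128,000 × 32 × 8 = 32,768,000 bits/s.
= 32.768 Mbit/s.

32.768 Mbit/s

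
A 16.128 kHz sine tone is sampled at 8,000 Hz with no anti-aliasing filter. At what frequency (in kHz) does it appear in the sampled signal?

0.128 kHz

Nyquist = 8,000/2 = 4,000 Hz; 16,128 Hz exceeds it.
Alias = |16,128 − 2×8,000| = |16,128 − 16,000| = 128 Hz = 0.128 kHz.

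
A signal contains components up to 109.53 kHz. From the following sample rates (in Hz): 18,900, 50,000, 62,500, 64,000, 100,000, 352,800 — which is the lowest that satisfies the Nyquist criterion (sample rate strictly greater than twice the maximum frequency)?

Need sample rate > 2 × 109,530 = 219,060 Hz.
Lowest listed rate above 219,060 Hz is 352,800 Hz.

352,800 Hz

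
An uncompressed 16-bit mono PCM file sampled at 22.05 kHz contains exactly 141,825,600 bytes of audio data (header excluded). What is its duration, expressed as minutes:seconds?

Byte rate = 22,050 × 2 × 1 = 44,100 bytes/s.
Duration = 141,825,600 / 44,100 = 3,216 s.
3,216 s = 53:36.

53:36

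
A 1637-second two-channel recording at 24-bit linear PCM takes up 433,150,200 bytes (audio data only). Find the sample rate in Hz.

44,100 Hz

Bytes = sample_rate × seconds × bytes_per_sample × channels.
sample_rate = 433,150,200 / (1,637 × 3 × 2) = 433,150,200 / 9,822 = 44,100 Hz.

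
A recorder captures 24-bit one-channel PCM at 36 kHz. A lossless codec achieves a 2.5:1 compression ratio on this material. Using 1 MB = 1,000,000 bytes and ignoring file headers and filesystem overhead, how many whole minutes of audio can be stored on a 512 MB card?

197 minutes

Uncompressed byte rate = 36,000 × 3 × 1 = 108,000 bytes/s.
After 2.5:1 compression, effective rate ≈ 43200 bytes/s.
Capacity = 512 × 1,000,000 = 512,000,000 bytes.
512,000,000 / effective rate ≈ 11851.85 s → 197 minutes.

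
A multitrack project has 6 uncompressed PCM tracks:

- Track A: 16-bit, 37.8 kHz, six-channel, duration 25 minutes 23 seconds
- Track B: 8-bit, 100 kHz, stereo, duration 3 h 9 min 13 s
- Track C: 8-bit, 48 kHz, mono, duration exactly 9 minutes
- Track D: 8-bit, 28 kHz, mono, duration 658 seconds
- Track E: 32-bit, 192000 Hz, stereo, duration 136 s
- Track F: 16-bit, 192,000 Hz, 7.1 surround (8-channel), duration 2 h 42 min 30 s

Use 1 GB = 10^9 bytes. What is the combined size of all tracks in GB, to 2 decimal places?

Track A: 25 minutes 23 seconds = 1,523 s; 37,800 × 1,523 × 2 × 6 = 690,832,800 bytes.
Track B: 3 h 9 min 13 s = 11,353 s; 100,000 × 11,353 × 1 × 2 = 2,270,600,000 bytes.
Track C: exactly 9 minutes = 540 s; 48,000 × 540 × 1 × 1 = 25,920,000 bytes.
Track D: 28,000 × 658 × 1 × 1 = 18,424,000 bytes.
Track E: 192,000 × 136 × 4 × 2 = 208,896,000 bytes.
Track F: 2 h 42 min 30 s = 9,750 s; 192,000 × 9,750 × 2 × 8 = 29,952,000,000 bytes.
Total = 33,166,672,800 bytes = 33.17 GB.

33.17 GB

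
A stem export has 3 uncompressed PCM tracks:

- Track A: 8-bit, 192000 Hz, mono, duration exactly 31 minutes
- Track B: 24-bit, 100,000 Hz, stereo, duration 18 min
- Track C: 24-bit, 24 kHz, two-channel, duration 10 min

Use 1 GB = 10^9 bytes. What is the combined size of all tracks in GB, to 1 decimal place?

1.1 GB

Track A: exactly 31 minutes = 1,860 s; 192,000 × 1,860 × 1 × 1 = 357,120,000 bytes.
Track B: 18 min = 1,080 s; 100,000 × 1,080 × 3 × 2 = 648,000,000 bytes.
Track C: 10 min = 600 s; 24,000 × 600 × 3 × 2 = 86,400,000 bytes.
Total = 1,091,520,000 bytes = 1.1 GB.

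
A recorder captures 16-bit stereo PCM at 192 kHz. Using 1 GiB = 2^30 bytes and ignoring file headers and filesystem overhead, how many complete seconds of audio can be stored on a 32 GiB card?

44,739 seconds

Uncompressed byte rate = 192,000 × 2 × 2 = 768,000 bytes/s.
Capacity = 32 × 1,073,741,824 = 34,359,738,368 bytes.
34,359,738,368 / 768,000 ≈ 44739.24 s → 44,739 seconds.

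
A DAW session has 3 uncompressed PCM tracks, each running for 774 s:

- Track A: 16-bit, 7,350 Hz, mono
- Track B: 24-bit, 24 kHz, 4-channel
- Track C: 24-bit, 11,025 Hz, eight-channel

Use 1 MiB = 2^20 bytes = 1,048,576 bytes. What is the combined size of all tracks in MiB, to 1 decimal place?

418.7 MiB

Track A: 7,350 × 774 × 2 × 1 = 11,377,800 bytes.
Track B: 24,000 × 774 × 3 × 4 = 222,912,000 bytes.
Track C: 11,025 × 774 × 3 × 8 = 204,800,400 bytes.
Total = 439,090,200 bytes = 418.7 MiB.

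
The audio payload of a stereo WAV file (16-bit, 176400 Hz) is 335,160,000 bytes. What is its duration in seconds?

475 seconds

Byte rate = 176,400 × 2 × 2 = 705,600 bytes/s.
Duration = 335,160,000 / 705,600 = 475 s.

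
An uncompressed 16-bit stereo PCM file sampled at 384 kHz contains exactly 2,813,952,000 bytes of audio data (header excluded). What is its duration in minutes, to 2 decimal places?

Byte rate = 384,000 × 2 × 2 = 1,536,000 bytes/s.
Duration = 2,813,952,000 / 1,536,000 = 1,832 s.
1,832 s / 60 = 30.53 minutes.

30.53 minutes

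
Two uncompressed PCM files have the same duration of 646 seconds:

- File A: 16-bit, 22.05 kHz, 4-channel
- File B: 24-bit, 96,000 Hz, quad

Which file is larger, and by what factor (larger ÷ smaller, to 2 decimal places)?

File B, by a factor of 6.53

File A: 22,050 × 2 × 4 = 176,400 bytes/s.
File B: 96,000 × 3 × 4 = 1,152,000 bytes/s.
File B is larger; ratio = 744,192,000 / 113,954,400 = 6.53.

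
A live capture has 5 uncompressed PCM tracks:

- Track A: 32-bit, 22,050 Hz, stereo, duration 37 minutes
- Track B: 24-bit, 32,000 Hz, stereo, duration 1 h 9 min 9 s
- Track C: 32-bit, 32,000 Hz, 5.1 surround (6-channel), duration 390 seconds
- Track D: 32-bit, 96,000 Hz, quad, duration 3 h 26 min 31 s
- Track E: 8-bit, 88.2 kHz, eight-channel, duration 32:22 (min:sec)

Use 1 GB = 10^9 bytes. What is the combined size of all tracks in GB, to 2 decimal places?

21.89 GB

Track A: 37 minutes = 2,220 s; 22,050 × 2,220 × 4 × 2 = 391,608,000 bytes.
Track B: 1 h 9 min 9 s = 4,149 s; 32,000 × 4,149 × 3 × 2 = 796,608,000 bytes.
Track C: 32,000 × 390 × 4 × 6 = 299,520,000 bytes.
Track D: 3 h 26 min 31 s = 12,391 s; 96,000 × 12,391 × 4 × 4 = 19,032,576,000 bytes.
Track E: 32:22 (min:sec) = 1,942 s; 88,200 × 1,942 × 1 × 8 = 1,370,275,200 bytes.
Total = 21,890,587,200 bytes = 21.89 GB.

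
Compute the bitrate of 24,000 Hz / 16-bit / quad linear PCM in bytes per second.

Bit rate = 24,000 × 16 × 4 = 1,536,000 bits/s.
1,536,000 / 8 = 192,000 bytes/s.

192,000 bytes/s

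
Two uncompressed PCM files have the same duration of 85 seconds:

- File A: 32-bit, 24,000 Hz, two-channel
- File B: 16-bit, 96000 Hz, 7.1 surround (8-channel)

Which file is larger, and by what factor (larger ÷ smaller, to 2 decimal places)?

File A: 24,000 × 4 × 2 = 192,000 bytes/s.
File B: 96,000 × 2 × 8 = 1,536,000 bytes/s.
File B is larger; ratio = 130,560,000 / 16,320,000 = 8.00.

File B, by a factor of 8.00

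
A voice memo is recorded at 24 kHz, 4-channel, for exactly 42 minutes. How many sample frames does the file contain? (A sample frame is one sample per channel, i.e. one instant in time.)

exactly 42 minutes = 2,520 s.
24,000 samples/s × 2,520 s = 60,480,000 frames.

60,480,000 sample frames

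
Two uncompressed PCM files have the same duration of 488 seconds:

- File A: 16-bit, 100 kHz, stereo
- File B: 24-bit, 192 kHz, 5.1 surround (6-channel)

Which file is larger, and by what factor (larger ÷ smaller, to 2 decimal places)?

File A: 100,000 × 2 × 2 = 400,000 bytes/s.
File B: 192,000 × 3 × 6 = 3,456,000 bytes/s.
File B is larger; ratio = 1,686,528,000 / 195,200,000 = 8.64.

File B, by a factor of 8.64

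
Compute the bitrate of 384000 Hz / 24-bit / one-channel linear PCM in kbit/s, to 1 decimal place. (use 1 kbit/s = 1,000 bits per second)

Bit rate = 384,000 × 24 × 1 = 9,216,000 bits/s.
= 9216.0 kbit/s.

9216.0 kbit/s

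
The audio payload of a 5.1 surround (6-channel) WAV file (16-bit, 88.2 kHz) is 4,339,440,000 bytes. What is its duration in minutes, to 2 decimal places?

Byte rate = 88,200 × 2 × 6 = 1,058,400 bytes/s.
Duration = 4,339,440,000 / 1,058,400 = 4,100 s.
4,100 s / 60 = 68.33 minutes.

68.33 minutes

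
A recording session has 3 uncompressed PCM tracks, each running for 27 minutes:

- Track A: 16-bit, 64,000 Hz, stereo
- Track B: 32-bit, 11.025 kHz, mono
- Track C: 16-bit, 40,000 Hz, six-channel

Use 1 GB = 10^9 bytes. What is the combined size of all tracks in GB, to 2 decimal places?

1.26 GB

27 minutes = 1,620 s.
Track A: 64,000 × 1,620 × 2 × 2 = 414,720,000 bytes.
Track B: 11,025 × 1,620 × 4 × 1 = 71,442,000 bytes.
Track C: 40,000 × 1,620 × 2 × 6 = 777,600,000 bytes.
Total = 1,263,762,000 bytes = 1.26 GB.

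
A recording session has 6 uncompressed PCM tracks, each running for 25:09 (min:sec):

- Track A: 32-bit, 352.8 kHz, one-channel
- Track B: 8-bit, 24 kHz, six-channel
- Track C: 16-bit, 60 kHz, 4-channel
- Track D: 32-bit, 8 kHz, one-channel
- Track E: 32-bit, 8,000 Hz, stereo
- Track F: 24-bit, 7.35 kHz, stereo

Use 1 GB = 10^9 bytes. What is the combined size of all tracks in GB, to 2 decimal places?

3.28 GB

25:09 (min:sec) = 1,509 s.
Track A: 352,800 × 1,509 × 4 × 1 = 2,129,500,800 bytes.
Track B: 24,000 × 1,509 × 1 × 6 = 217,296,000 bytes.
Track C: 60,000 × 1,509 × 2 × 4 = 724,320,000 bytes.
Track D: 8,000 × 1,509 × 4 × 1 = 48,288,000 bytes.
Track E: 8,000 × 1,509 × 4 × 2 = 96,576,000 bytes.
Track F: 7,350 × 1,509 × 3 × 2 = 66,546,900 bytes.
Total = 3,282,527,700 bytes = 3.28 GB.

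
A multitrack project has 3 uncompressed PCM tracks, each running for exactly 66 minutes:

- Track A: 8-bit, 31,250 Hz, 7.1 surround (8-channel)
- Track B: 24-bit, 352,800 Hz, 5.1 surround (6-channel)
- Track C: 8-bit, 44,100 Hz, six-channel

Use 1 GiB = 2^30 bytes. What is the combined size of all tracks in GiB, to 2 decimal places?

exactly 66 minutes = 3,960 s.
Track A: 31,250 × 3,960 × 1 × 8 = 990,000,000 bytes.
Track B: 352,800 × 3,960 × 3 × 6 = 25,147,584,000 bytes.
Track C: 44,100 × 3,960 × 1 × 6 = 1,047,816,000 bytes.
Total = 27,185,400,000 bytes = 25.32 GiB.

25.32 GiB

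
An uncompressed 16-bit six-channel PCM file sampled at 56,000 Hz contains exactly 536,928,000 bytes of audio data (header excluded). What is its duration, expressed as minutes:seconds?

Byte rate = 56,000 × 2 × 6 = 672,000 bytes/s.
Duration = 536,928,000 / 672,000 = 799 s.
799 s = 13:19.

13:19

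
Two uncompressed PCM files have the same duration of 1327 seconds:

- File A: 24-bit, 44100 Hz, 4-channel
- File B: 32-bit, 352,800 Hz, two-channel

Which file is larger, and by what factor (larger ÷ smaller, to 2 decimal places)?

File A: 44,100 × 3 × 4 = 529,200 bytes/s.
File B: 352,800 × 4 × 2 = 2,822,400 bytes/s.
File B is larger; ratio = 3,745,324,800 / 702,248,400 = 5.33.

File B, by a factor of 5.33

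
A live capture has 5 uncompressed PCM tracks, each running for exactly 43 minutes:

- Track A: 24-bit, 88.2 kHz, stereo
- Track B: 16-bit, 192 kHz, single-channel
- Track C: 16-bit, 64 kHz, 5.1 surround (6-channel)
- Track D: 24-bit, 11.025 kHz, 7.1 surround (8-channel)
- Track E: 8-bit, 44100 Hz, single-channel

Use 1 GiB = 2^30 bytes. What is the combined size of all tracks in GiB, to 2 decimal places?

exactly 43 minutes = 2,580 s.
Track A: 88,200 × 2,580 × 3 × 2 = 1,365,336,000 bytes.
Track B: 192,000 × 2,580 × 2 × 1 = 990,720,000 bytes.
Track C: 64,000 × 2,580 × 2 × 6 = 1,981,440,000 bytes.
Track D: 11,025 × 2,580 × 3 × 8 = 682,668,000 bytes.
Track E: 44,100 × 2,580 × 1 × 1 = 113,778,000 bytes.
Total = 5,133,942,000 bytes = 4.78 GiB.

4.78 GiB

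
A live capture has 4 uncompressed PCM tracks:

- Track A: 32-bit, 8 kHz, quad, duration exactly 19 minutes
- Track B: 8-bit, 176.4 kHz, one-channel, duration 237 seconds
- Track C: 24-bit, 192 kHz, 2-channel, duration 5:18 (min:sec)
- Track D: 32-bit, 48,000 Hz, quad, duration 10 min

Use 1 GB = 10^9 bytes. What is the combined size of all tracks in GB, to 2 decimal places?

Track A: exactly 19 minutes = 1,140 s; 8,000 × 1,140 × 4 × 4 = 145,920,000 bytes.
Track B: 176,400 × 237 × 1 × 1 = 41,806,800 bytes.
Track C: 5:18 (min:sec) = 318 s; 192,000 × 318 × 3 × 2 = 366,336,000 bytes.
Track D: 10 min = 600 s; 48,000 × 600 × 4 × 4 = 460,800,000 bytes.
Total = 1,014,862,800 bytes = 1.01 GB.

1.01 GB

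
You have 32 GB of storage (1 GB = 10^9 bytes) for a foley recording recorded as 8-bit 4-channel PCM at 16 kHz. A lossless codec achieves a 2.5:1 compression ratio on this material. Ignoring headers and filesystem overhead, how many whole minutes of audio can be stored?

20,833 minutes

Uncompressed byte rate = 16,000 × 1 × 4 = 64,000 bytes/s.
After 2.5:1 compression, effective rate ≈ 25600 bytes/s.
Capacity = 32 × 1,000,000,000 = 32,000,000,000 bytes.
32,000,000,000 / effective rate ≈ 1250000 s → 20,833 minutes.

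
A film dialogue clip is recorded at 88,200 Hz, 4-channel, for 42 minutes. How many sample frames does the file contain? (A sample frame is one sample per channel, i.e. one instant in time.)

222,264,000 sample frames

42 minutes = 2,520 s.
88,200 samples/s × 2,520 s = 222,264,000 frames.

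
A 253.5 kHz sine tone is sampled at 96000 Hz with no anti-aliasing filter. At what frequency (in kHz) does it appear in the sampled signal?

34.5 kHz

Nyquist = 96,000/2 = 48,000 Hz; 253,500 Hz exceeds it.
Alias = |253,500 − 3×96,000| = |253,500 − 288,000| = 34,500 Hz = 34.5 kHz.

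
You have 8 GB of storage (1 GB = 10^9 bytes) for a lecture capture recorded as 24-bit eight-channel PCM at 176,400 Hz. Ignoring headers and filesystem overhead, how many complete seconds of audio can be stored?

Uncompressed byte rate = 176,400 × 3 × 8 = 4,233,600 bytes/s.
Capacity = 8 × 1,000,000,000 = 8,000,000,000 bytes.
8,000,000,000 / 4,233,600 ≈ 1889.64 s → 1,889 seconds.

1,889 seconds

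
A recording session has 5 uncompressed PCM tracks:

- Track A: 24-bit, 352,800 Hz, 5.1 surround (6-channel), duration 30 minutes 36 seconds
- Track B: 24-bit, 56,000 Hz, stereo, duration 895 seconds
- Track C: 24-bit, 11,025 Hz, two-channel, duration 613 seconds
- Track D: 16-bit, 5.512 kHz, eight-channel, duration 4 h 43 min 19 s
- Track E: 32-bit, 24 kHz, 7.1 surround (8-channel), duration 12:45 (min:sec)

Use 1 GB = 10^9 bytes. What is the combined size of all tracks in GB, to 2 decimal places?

Track A: 30 minutes 36 seconds = 1,836 s; 352,800 × 1,836 × 3 × 6 = 11,659,334,400 bytes.
Track B: 56,000 × 895 × 3 × 2 = 300,720,000 bytes.
Track C: 11,025 × 613 × 3 × 2 = 40,549,950 bytes.
Track D: 4 h 43 min 19 s = 16,999 s; 5,512 × 16,999 × 2 × 8 = 1,499,175,808 bytes.
Track E: 12:45 (min:sec) = 765 s; 24,000 × 765 × 4 × 8 = 587,520,000 bytes.
Total = 14,087,300,158 bytes = 14.09 GB.

14.09 GB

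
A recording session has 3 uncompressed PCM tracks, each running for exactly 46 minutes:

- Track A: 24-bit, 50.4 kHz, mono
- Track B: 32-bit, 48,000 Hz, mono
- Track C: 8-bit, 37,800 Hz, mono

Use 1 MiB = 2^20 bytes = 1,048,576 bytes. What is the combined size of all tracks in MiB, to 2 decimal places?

exactly 46 minutes = 2,760 s.
Track A: 50,400 × 2,760 × 3 × 1 = 417,312,000 bytes.
Track B: 48,000 × 2,760 × 4 × 1 = 529,920,000 bytes.
Track C: 37,800 × 2,760 × 1 × 1 = 104,328,000 bytes.
Total = 1,051,560,000 bytes = 1002.85 MiB.

1002.85 MiB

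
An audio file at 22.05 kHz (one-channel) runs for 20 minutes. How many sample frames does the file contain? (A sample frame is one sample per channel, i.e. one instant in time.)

20 minutes = 1,200 s.
22,050 samples/s × 1,200 s = 26,460,000 frames.

26,460,000 sample frames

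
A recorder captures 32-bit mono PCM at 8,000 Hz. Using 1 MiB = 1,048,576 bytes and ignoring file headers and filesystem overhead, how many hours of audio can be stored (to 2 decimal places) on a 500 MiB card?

Uncompressed byte rate = 8,000 × 4 × 1 = 32,000 bytes/s.
Capacity = 500 × 1,048,576 = 524,288,000 bytes.
524,288,000 / 32,000 ≈ 16384 s → 4.55 hours.

4.55 hours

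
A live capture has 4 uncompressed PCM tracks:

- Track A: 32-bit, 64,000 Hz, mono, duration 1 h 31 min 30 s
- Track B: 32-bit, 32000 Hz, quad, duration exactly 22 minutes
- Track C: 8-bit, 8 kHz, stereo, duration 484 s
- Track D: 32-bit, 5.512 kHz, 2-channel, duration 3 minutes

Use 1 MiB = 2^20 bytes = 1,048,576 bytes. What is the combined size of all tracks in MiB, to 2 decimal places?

1999.82 MiB

Track A: 1 h 31 min 30 s = 5,490 s; 64,000 × 5,490 × 4 × 1 = 1,405,440,000 bytes.
Track B: exactly 22 minutes = 1,320 s; 32,000 × 1,320 × 4 × 4 = 675,840,000 bytes.
Track C: 8,000 × 484 × 1 × 2 = 7,744,000 bytes.
Track D: 3 minutes = 180 s; 5,512 × 180 × 4 × 2 = 7,937,280 bytes.
Total = 2,096,961,280 bytes = 1999.82 MiB.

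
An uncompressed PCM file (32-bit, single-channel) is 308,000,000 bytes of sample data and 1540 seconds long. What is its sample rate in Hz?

Bytes = sample_rate × seconds × bytes_per_sample × channels.
sample_rate = 308,000,000 / (1,540 × 4 × 1) = 308,000,000 / 6,160 = 50,000 Hz.

50,000 Hz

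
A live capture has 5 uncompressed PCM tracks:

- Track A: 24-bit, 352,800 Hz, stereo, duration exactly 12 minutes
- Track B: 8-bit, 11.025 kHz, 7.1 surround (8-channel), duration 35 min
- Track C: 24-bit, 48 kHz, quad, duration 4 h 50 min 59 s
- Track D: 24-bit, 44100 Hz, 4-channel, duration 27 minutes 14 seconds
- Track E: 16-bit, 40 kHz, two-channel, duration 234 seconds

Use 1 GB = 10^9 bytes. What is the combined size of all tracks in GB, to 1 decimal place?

12.7 GB

Track A: exactly 12 minutes = 720 s; 352,800 × 720 × 3 × 2 = 1,524,096,000 bytes.
Track B: 35 min = 2,100 s; 11,025 × 2,100 × 1 × 8 = 185,220,000 bytes.
Track C: 4 h 50 min 59 s = 17,459 s; 48,000 × 17,459 × 3 × 4 = 10,056,384,000 bytes.
Track D: 27 minutes 14 seconds = 1,634 s; 44,100 × 1,634 × 3 × 4 = 864,712,800 bytes.
Track E: 40,000 × 234 × 2 × 2 = 37,440,000 bytes.
Total = 12,667,852,800 bytes = 12.7 GB.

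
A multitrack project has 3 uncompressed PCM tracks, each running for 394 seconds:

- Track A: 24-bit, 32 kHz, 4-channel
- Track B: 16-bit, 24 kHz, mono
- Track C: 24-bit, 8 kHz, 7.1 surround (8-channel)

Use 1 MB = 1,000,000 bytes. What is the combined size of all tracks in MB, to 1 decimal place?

245.9 MB

Track A: 32,000 × 394 × 3 × 4 = 151,296,000 bytes.
Track B: 24,000 × 394 × 2 × 1 = 18,912,000 bytes.
Track C: 8,000 × 394 × 3 × 8 = 75,648,000 bytes.
Total = 245,856,000 bytes = 245.9 MB.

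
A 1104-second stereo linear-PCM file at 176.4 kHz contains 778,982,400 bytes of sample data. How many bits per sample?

16 bits

Bytes per sample = 778,982,400 / (176,400 × 1,104 × 2) = 778,982,400 / 389,491,200 = 2.
Bit depth = 2 × 8 = 16 bits.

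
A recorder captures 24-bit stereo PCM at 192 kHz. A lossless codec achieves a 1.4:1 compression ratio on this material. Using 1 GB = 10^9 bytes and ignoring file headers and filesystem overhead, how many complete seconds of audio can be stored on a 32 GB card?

38,888 seconds

Uncompressed byte rate = 192,000 × 3 × 2 = 1,152,000 bytes/s.
After 1.4:1 compression, effective rate ≈ 822857.14 bytes/s.
Capacity = 32 × 1,000,000,000 = 32,000,000,000 bytes.
32,000,000,000 / effective rate ≈ 38888.89 s → 38,888 seconds.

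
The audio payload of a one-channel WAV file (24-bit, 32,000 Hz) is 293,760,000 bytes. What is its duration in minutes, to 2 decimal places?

51.00 minutes

Byte rate = 32,000 × 3 × 1 = 96,000 bytes/s.
Duration = 293,760,000 / 96,000 = 3,060 s.
3,060 s / 60 = 51.00 minutes.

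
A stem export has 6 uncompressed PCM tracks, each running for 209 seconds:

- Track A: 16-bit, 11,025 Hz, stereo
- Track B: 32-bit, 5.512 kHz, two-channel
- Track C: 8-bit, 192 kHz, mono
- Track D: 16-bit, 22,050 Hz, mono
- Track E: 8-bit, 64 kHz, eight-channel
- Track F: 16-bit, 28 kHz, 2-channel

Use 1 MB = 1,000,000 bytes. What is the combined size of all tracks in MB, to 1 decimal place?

Track A: 11,025 × 209 × 2 × 2 = 9,216,900 bytes.
Track B: 5,512 × 209 × 4 × 2 = 9,216,064 bytes.
Track C: 192,000 × 209 × 1 × 1 = 40,128,000 bytes.
Track D: 22,050 × 209 × 2 × 1 = 9,216,900 bytes.
Track E: 64,000 × 209 × 1 × 8 = 107,008,000 bytes.
Track F: 28,000 × 209 × 2 × 2 = 23,408,000 bytes.
Total = 198,193,864 bytes = 198.2 MB.

198.2 MB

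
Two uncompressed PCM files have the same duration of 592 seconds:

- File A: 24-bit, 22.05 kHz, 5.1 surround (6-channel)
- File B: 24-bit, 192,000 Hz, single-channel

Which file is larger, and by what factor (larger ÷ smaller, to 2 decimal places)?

File A: 22,050 × 3 × 6 = 396,900 bytes/s.
File B: 192,000 × 3 × 1 = 576,000 bytes/s.
File B is larger; ratio = 340,992,000 / 234,964,800 = 1.45.

File B, by a factor of 1.45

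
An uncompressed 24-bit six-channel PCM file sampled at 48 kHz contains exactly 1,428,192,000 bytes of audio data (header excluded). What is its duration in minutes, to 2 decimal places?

27.55 minutes

Byte rate = 48,000 × 3 × 6 = 864,000 bytes/s.
Duration = 1,428,192,000 / 864,000 = 1,653 s.
1,653 s / 60 = 27.55 minutes.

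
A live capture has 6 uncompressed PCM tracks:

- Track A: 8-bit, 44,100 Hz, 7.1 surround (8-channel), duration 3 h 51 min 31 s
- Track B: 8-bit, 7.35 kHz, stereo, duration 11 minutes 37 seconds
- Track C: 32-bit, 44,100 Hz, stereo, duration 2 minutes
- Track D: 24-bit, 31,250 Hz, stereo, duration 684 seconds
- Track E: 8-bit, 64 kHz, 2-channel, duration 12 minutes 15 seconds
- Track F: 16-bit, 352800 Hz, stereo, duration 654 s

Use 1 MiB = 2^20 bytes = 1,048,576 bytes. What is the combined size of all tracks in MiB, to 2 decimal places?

Track A: 3 h 51 min 31 s = 13,891 s; 44,100 × 13,891 × 1 × 8 = 4,900,744,800 bytes.
Track B: 11 minutes 37 seconds = 697 s; 7,350 × 697 × 1 × 2 = 10,245,900 bytes.
Track C: 2 minutes = 120 s; 44,100 × 120 × 4 × 2 = 42,336,000 bytes.
Track D: 31,250 × 684 × 3 × 2 = 128,250,000 bytes.
Track E: 12 minutes 15 seconds = 735 s; 64,000 × 735 × 1 × 2 = 94,080,000 bytes.
Track F: 352,800 × 654 × 2 × 2 = 922,924,800 bytes.
Total = 6,098,581,500 bytes = 5816.06 MiB.

5816.06 MiB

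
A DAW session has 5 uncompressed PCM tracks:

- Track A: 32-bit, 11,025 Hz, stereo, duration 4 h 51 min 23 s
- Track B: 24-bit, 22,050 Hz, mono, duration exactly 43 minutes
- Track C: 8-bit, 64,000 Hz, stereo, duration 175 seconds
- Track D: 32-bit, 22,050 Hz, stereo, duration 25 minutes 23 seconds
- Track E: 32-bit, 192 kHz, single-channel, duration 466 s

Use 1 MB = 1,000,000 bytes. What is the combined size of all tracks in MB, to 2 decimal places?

2361.61 MB

Track A: 4 h 51 min 23 s = 17,483 s; 11,025 × 17,483 × 4 × 2 = 1,542,000,600 bytes.
Track B: exactly 43 minutes = 2,580 s; 22,050 × 2,580 × 3 × 1 = 170,667,000 bytes.
Track C: 64,000 × 175 × 1 × 2 = 22,400,000 bytes.
Track D: 25 minutes 23 seconds = 1,523 s; 22,050 × 1,523 × 4 × 2 = 268,657,200 bytes.
Track E: 192,000 × 466 × 4 × 1 = 357,888,000 bytes.
Total = 2,361,612,800 bytes = 2361.61 MB.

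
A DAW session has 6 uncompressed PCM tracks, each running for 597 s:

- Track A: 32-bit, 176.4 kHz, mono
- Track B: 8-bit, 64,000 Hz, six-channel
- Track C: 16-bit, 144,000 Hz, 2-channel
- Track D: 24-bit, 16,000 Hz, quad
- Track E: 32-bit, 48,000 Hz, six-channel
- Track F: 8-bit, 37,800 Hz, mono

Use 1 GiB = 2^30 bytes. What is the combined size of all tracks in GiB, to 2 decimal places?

1.69 GiB

Track A: 176,400 × 597 × 4 × 1 = 421,243,200 bytes.
Track B: 64,000 × 597 × 1 × 6 = 229,248,000 bytes.
Track C: 144,000 × 597 × 2 × 2 = 343,872,000 bytes.
Track D: 16,000 × 597 × 3 × 4 = 114,624,000 bytes.
Track E: 48,000 × 597 × 4 × 6 = 687,744,000 bytes.
Track F: 37,800 × 597 × 1 × 1 = 22,566,600 bytes.
Total = 1,819,297,800 bytes = 1.69 GiB.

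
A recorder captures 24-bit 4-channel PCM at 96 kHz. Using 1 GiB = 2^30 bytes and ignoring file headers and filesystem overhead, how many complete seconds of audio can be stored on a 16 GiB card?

14,913 seconds

Uncompressed byte rate = 96,000 × 3 × 4 = 1,152,000 bytes/s.
Capacity = 16 × 1,073,741,824 = 17,179,869,184 bytes.
17,179,869,184 / 1,152,000 ≈ 14913.08 s → 14,913 seconds.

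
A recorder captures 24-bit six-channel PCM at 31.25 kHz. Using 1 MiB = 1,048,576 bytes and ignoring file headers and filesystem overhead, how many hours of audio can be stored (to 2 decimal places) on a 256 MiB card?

0.13 hours

Uncompressed byte rate = 31,250 × 3 × 6 = 562,500 bytes/s.
Capacity = 256 × 1,048,576 = 268,435,456 bytes.
268,435,456 / 562,500 ≈ 477.22 s → 0.13 hours.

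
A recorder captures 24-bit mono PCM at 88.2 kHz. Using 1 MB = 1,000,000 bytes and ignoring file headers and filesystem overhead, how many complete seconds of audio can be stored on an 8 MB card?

30 seconds

Uncompressed byte rate = 88,200 × 3 × 1 = 264,600 bytes/s.
Capacity = 8 × 1,000,000 = 8,000,000 bytes.
8,000,000 / 264,600 ≈ 30.23 s → 30 seconds.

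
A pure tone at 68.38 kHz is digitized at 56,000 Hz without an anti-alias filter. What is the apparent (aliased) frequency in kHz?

Nyquist = 56,000/2 = 28,000 Hz; 68,380 Hz exceeds it.
Alias = |68,380 − 1×56,000| = |68,380 − 56,000| = 12,380 Hz = 12.38 kHz.

12.38 kHz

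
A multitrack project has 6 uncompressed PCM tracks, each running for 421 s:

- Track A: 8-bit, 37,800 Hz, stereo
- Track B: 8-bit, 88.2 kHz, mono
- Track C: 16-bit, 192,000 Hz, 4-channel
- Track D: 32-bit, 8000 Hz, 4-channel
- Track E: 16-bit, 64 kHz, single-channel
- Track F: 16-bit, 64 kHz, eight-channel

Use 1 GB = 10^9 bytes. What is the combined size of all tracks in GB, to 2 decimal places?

1.25 GB

Track A: 37,800 × 421 × 1 × 2 = 31,827,600 bytes.
Track B: 88,200 × 421 × 1 × 1 = 37,132,200 bytes.
Track C: 192,000 × 421 × 2 × 4 = 646,656,000 bytes.
Track D: 8,000 × 421 × 4 × 4 = 53,888,000 bytes.
Track E: 64,000 × 421 × 2 × 1 = 53,888,000 bytes.
Track F: 64,000 × 421 × 2 × 8 = 431,104,000 bytes.
Total = 1,254,495,800 bytes = 1.25 GB.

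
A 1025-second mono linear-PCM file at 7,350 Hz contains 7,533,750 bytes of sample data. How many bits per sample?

8 bits

Bytes per sample = 7,533,750 / (7,350 × 1,025 × 1) = 7,533,750 / 7,533,750 = 1.
Bit depth = 1 × 8 = 8 bits.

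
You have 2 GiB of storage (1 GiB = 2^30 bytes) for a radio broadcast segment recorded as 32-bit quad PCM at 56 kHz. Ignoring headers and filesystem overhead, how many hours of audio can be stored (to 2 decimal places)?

0.67 hours

Uncompressed byte rate = 56,000 × 4 × 4 = 896,000 bytes/s.
Capacity = 2 × 1,073,741,824 = 2,147,483,648 bytes.
2,147,483,648 / 896,000 ≈ 2396.75 s → 0.67 hours.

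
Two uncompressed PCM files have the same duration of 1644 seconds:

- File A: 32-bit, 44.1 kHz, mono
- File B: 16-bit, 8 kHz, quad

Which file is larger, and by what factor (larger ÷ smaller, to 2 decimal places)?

File A, by a factor of 2.76

File A: 44,100 × 4 × 1 = 176,400 bytes/s.
File B: 8,000 × 2 × 4 = 64,000 bytes/s.
File A is larger; ratio = 290,001,600 / 105,216,000 = 2.76.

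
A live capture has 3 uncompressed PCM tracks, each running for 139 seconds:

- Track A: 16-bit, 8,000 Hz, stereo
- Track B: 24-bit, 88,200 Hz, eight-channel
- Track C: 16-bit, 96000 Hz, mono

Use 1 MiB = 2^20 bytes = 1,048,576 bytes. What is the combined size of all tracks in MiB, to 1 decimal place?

310.3 MiB

Track A: 8,000 × 139 × 2 × 2 = 4,448,000 bytes.
Track B: 88,200 × 139 × 3 × 8 = 294,235,200 bytes.
Track C: 96,000 × 139 × 2 × 1 = 26,688,000 bytes.
Total = 325,371,200 bytes = 310.3 MiB.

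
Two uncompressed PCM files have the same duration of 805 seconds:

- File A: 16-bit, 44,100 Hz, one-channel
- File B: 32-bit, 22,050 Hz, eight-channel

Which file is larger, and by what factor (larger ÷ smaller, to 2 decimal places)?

File B, by a factor of 8.00

File A: 44,100 × 2 × 1 = 88,200 bytes/s.
File B: 22,050 × 4 × 8 = 705,600 bytes/s.
File B is larger; ratio = 568,008,000 / 71,001,000 = 8.00.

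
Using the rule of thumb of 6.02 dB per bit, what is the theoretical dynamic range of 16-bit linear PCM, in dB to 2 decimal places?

96.32 dB

16 × 6.02 = 96.32 dB.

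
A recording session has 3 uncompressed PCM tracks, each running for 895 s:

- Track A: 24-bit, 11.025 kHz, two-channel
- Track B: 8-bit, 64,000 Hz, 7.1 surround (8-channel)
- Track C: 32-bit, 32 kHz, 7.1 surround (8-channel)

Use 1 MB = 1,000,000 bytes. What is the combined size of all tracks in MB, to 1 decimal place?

Track A: 11,025 × 895 × 3 × 2 = 59,204,250 bytes.
Track B: 64,000 × 895 × 1 × 8 = 458,240,000 bytes.
Track C: 32,000 × 895 × 4 × 8 = 916,480,000 bytes.
Total = 1,433,924,250 bytes = 1433.9 MB.

1433.9 MB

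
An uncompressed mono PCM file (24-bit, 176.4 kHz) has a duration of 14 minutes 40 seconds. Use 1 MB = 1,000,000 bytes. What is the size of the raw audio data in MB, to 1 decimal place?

465.7 MB

Duration = 14 minutes 40 seconds = 880 s.
Bytes = 176,400 samples/s × 880 s × 3 bytes/sample × 1 ch = 465,696,000 bytes.
465,696,000 / 1,000,000 = 465.7 MB.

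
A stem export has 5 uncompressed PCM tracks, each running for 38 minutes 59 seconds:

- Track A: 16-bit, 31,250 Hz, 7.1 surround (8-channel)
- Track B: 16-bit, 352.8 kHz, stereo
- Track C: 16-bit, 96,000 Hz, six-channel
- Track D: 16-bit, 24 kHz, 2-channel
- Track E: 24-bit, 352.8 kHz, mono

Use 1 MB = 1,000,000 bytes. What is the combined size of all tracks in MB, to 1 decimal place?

9865.0 MB

38 minutes 59 seconds = 2,339 s.
Track A: 31,250 × 2,339 × 2 × 8 = 1,169,500,000 bytes.
Track B: 352,800 × 2,339 × 2 × 2 = 3,300,796,800 bytes.
Track C: 96,000 × 2,339 × 2 × 6 = 2,694,528,000 bytes.
Track D: 24,000 × 2,339 × 2 × 2 = 224,544,000 bytes.
Track E: 352,800 × 2,339 × 3 × 1 = 2,475,597,600 bytes.
Total = 9,864,966,400 bytes = 9865.0 MB.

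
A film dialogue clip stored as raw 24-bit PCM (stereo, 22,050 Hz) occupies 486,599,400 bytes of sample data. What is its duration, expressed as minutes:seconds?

61:18

Byte rate = 22,050 × 3 × 2 = 132,300 bytes/s.
Duration = 486,599,400 / 132,300 = 3,678 s.
3,678 s = 61:18.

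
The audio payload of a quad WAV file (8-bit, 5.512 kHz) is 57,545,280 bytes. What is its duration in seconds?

2,610 seconds

Byte rate = 5,512 × 1 × 4 = 22,048 bytes/s.
Duration = 57,545,280 / 22,048 = 2,610 s.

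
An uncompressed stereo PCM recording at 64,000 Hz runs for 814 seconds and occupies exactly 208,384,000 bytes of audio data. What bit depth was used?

Bytes per sample = 208,384,000 / (64,000 × 814 × 2) = 208,384,000 / 104,192,000 = 2.
Bit depth = 2 × 8 = 16 bits.

16 bits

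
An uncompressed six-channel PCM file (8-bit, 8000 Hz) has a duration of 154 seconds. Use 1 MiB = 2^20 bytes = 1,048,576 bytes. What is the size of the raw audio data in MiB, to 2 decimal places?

Bytes = 8,000 samples/s × 154 s × 1 bytes/sample × 6 ch = 7,392,000 bytes.
7,392,000 / 1,048,576 = 7.05 MiB.

7.05 MiB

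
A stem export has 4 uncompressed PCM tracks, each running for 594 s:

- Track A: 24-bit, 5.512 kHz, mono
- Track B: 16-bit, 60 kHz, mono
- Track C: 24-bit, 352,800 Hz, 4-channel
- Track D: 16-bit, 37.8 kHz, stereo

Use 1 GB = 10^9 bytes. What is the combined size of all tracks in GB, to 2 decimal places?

2.69 GB

Track A: 5,512 × 594 × 3 × 1 = 9,822,384 bytes.
Track B: 60,000 × 594 × 2 × 1 = 71,280,000 bytes.
Track C: 352,800 × 594 × 3 × 4 = 2,514,758,400 bytes.
Track D: 37,800 × 594 × 2 × 2 = 89,812,800 bytes.
Total = 2,685,673,584 bytes = 2.69 GB.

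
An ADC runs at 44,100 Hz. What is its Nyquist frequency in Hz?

22,050 Hz

Nyquist frequency = sample rate / 2 = 44,100 / 2 = 22,050 Hz.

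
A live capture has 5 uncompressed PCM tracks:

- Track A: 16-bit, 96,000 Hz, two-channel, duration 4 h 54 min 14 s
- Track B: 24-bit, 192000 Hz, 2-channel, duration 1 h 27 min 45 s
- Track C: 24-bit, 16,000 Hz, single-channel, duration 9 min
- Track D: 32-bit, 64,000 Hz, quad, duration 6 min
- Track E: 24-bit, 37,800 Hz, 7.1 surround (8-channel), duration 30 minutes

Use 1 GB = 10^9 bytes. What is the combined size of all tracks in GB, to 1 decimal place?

Track A: 4 h 54 min 14 s = 17,654 s; 96,000 × 17,654 × 2 × 2 = 6,779,136,000 bytes.
Track B: 1 h 27 min 45 s = 5,265 s; 192,000 × 5,265 × 3 × 2 = 6,065,280,000 bytes.
Track C: 9 min = 540 s; 16,000 × 540 × 3 × 1 = 25,920,000 bytes.
Track D: 6 min = 360 s; 64,000 × 360 × 4 × 4 = 368,640,000 bytes.
Track E: 30 minutes = 1,800 s; 37,800 × 1,800 × 3 × 8 = 1,632,960,000 bytes.
Total = 14,871,936,000 bytes = 14.9 GB.

14.9 GB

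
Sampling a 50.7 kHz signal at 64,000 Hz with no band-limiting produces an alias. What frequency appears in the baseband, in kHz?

13.3 kHz

Nyquist = 64,000/2 = 32,000 Hz; 50,700 Hz exceeds it.
Alias = |50,700 − 1×64,000| = |50,700 − 64,000| = 13,300 Hz = 13.3 kHz.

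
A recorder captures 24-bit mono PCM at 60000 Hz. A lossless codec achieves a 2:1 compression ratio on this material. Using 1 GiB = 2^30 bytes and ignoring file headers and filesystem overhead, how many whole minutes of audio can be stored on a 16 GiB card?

Uncompressed byte rate = 60,000 × 3 × 1 = 180,000 bytes/s.
After 2:1 compression, effective rate ≈ 90000 bytes/s.
Capacity = 16 × 1,073,741,824 = 17,179,869,184 bytes.
17,179,869,184 / effective rate ≈ 190887.44 s → 3,181 minutes.

3,181 minutes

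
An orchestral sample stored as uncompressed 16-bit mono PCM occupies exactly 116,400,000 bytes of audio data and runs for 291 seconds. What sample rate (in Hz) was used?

200,000 Hz

Bytes = sample_rate × seconds × bytes_per_sample × channels.
sample_rate = 116,400,000 / (291 × 2 × 1) = 116,400,000 / 582 = 200,000 Hz.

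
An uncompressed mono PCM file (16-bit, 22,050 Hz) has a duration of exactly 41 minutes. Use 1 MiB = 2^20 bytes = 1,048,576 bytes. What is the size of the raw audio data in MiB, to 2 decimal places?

103.46 MiB

Duration = exactly 41 minutes = 2,460 s.
Bytes = 22,050 samples/s × 2,460 s × 2 bytes/sample × 1 ch = 108,486,000 bytes.
108,486,000 / 1,048,576 = 103.46 MiB.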